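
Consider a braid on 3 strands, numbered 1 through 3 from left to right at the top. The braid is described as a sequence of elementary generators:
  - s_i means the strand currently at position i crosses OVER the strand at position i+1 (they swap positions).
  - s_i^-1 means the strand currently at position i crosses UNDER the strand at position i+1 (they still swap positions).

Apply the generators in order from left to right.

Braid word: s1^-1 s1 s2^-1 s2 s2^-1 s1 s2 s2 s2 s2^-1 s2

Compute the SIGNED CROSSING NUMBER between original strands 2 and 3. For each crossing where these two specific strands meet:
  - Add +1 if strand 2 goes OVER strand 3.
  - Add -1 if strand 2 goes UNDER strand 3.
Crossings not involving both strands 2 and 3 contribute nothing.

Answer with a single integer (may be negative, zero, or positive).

Answer: -3

Derivation:
Gen 1: crossing 1x2. Both 2&3? no. Sum: 0
Gen 2: crossing 2x1. Both 2&3? no. Sum: 0
Gen 3: 2 under 3. Both 2&3? yes. Contrib: -1. Sum: -1
Gen 4: 3 over 2. Both 2&3? yes. Contrib: -1. Sum: -2
Gen 5: 2 under 3. Both 2&3? yes. Contrib: -1. Sum: -3
Gen 6: crossing 1x3. Both 2&3? no. Sum: -3
Gen 7: crossing 1x2. Both 2&3? no. Sum: -3
Gen 8: crossing 2x1. Both 2&3? no. Sum: -3
Gen 9: crossing 1x2. Both 2&3? no. Sum: -3
Gen 10: crossing 2x1. Both 2&3? no. Sum: -3
Gen 11: crossing 1x2. Both 2&3? no. Sum: -3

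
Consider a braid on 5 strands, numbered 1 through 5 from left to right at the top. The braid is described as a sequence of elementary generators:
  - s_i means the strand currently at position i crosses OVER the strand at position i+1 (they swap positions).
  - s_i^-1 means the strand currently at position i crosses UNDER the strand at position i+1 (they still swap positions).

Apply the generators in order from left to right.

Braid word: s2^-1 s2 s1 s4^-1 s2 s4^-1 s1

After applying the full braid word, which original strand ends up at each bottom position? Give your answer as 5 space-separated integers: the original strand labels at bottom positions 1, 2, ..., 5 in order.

Gen 1 (s2^-1): strand 2 crosses under strand 3. Perm now: [1 3 2 4 5]
Gen 2 (s2): strand 3 crosses over strand 2. Perm now: [1 2 3 4 5]
Gen 3 (s1): strand 1 crosses over strand 2. Perm now: [2 1 3 4 5]
Gen 4 (s4^-1): strand 4 crosses under strand 5. Perm now: [2 1 3 5 4]
Gen 5 (s2): strand 1 crosses over strand 3. Perm now: [2 3 1 5 4]
Gen 6 (s4^-1): strand 5 crosses under strand 4. Perm now: [2 3 1 4 5]
Gen 7 (s1): strand 2 crosses over strand 3. Perm now: [3 2 1 4 5]

Answer: 3 2 1 4 5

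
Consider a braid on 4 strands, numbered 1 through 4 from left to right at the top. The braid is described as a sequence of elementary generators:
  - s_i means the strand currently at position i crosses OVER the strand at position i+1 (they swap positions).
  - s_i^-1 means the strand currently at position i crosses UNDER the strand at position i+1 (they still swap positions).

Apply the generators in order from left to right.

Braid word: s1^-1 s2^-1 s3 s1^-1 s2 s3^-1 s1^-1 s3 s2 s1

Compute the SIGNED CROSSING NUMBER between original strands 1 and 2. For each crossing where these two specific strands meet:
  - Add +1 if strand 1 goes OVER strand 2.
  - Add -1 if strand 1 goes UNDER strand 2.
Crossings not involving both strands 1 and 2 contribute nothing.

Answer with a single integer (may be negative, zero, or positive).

Gen 1: 1 under 2. Both 1&2? yes. Contrib: -1. Sum: -1
Gen 2: crossing 1x3. Both 1&2? no. Sum: -1
Gen 3: crossing 1x4. Both 1&2? no. Sum: -1
Gen 4: crossing 2x3. Both 1&2? no. Sum: -1
Gen 5: crossing 2x4. Both 1&2? no. Sum: -1
Gen 6: 2 under 1. Both 1&2? yes. Contrib: +1. Sum: 0
Gen 7: crossing 3x4. Both 1&2? no. Sum: 0
Gen 8: 1 over 2. Both 1&2? yes. Contrib: +1. Sum: 1
Gen 9: crossing 3x2. Both 1&2? no. Sum: 1
Gen 10: crossing 4x2. Both 1&2? no. Sum: 1

Answer: 1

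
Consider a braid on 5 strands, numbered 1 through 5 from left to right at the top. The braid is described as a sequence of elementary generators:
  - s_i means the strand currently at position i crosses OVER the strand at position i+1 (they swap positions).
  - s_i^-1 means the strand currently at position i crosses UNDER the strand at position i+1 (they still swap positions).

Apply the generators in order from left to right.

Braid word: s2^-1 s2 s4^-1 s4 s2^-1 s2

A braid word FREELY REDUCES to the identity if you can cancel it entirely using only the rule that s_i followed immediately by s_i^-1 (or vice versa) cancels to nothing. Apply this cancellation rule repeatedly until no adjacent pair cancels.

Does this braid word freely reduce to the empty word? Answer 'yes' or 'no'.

Answer: yes

Derivation:
Gen 1 (s2^-1): push. Stack: [s2^-1]
Gen 2 (s2): cancels prior s2^-1. Stack: []
Gen 3 (s4^-1): push. Stack: [s4^-1]
Gen 4 (s4): cancels prior s4^-1. Stack: []
Gen 5 (s2^-1): push. Stack: [s2^-1]
Gen 6 (s2): cancels prior s2^-1. Stack: []
Reduced word: (empty)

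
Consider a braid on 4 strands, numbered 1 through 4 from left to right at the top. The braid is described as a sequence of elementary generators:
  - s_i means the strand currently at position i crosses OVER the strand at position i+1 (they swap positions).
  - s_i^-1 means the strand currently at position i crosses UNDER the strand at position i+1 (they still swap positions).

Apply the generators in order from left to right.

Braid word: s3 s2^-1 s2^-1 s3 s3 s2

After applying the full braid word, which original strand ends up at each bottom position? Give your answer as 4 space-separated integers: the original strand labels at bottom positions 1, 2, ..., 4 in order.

Gen 1 (s3): strand 3 crosses over strand 4. Perm now: [1 2 4 3]
Gen 2 (s2^-1): strand 2 crosses under strand 4. Perm now: [1 4 2 3]
Gen 3 (s2^-1): strand 4 crosses under strand 2. Perm now: [1 2 4 3]
Gen 4 (s3): strand 4 crosses over strand 3. Perm now: [1 2 3 4]
Gen 5 (s3): strand 3 crosses over strand 4. Perm now: [1 2 4 3]
Gen 6 (s2): strand 2 crosses over strand 4. Perm now: [1 4 2 3]

Answer: 1 4 2 3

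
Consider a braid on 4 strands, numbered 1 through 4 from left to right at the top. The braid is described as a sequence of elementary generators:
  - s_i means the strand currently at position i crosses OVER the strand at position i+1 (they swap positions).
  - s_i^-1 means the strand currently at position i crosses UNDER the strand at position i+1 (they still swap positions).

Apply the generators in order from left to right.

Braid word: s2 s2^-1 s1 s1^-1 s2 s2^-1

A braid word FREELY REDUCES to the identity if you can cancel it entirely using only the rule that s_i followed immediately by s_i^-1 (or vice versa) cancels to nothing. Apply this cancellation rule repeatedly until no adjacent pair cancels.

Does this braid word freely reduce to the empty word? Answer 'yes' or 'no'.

Answer: yes

Derivation:
Gen 1 (s2): push. Stack: [s2]
Gen 2 (s2^-1): cancels prior s2. Stack: []
Gen 3 (s1): push. Stack: [s1]
Gen 4 (s1^-1): cancels prior s1. Stack: []
Gen 5 (s2): push. Stack: [s2]
Gen 6 (s2^-1): cancels prior s2. Stack: []
Reduced word: (empty)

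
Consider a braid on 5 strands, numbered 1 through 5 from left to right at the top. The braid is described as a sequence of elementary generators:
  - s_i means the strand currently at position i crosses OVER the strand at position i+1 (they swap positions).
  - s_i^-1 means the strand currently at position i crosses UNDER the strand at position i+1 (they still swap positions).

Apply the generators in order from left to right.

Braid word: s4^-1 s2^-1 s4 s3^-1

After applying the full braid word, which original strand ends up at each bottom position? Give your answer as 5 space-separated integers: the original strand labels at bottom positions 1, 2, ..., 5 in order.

Answer: 1 3 4 2 5

Derivation:
Gen 1 (s4^-1): strand 4 crosses under strand 5. Perm now: [1 2 3 5 4]
Gen 2 (s2^-1): strand 2 crosses under strand 3. Perm now: [1 3 2 5 4]
Gen 3 (s4): strand 5 crosses over strand 4. Perm now: [1 3 2 4 5]
Gen 4 (s3^-1): strand 2 crosses under strand 4. Perm now: [1 3 4 2 5]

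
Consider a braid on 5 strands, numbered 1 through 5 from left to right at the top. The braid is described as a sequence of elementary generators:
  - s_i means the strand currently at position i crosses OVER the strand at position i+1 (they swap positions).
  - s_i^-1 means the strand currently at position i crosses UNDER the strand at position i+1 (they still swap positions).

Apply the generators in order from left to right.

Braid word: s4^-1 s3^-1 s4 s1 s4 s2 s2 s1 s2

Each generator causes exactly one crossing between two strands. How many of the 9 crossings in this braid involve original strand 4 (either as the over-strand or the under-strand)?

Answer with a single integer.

Gen 1: crossing 4x5. Involves strand 4? yes. Count so far: 1
Gen 2: crossing 3x5. Involves strand 4? no. Count so far: 1
Gen 3: crossing 3x4. Involves strand 4? yes. Count so far: 2
Gen 4: crossing 1x2. Involves strand 4? no. Count so far: 2
Gen 5: crossing 4x3. Involves strand 4? yes. Count so far: 3
Gen 6: crossing 1x5. Involves strand 4? no. Count so far: 3
Gen 7: crossing 5x1. Involves strand 4? no. Count so far: 3
Gen 8: crossing 2x1. Involves strand 4? no. Count so far: 3
Gen 9: crossing 2x5. Involves strand 4? no. Count so far: 3

Answer: 3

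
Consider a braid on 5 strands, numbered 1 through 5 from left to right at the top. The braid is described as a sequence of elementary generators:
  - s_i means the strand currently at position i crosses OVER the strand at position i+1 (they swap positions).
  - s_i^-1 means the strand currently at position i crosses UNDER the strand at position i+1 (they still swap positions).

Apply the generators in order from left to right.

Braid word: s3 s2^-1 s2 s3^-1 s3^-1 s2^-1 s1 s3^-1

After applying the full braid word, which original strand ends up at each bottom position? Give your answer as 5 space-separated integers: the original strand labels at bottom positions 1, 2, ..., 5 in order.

Answer: 4 1 3 2 5

Derivation:
Gen 1 (s3): strand 3 crosses over strand 4. Perm now: [1 2 4 3 5]
Gen 2 (s2^-1): strand 2 crosses under strand 4. Perm now: [1 4 2 3 5]
Gen 3 (s2): strand 4 crosses over strand 2. Perm now: [1 2 4 3 5]
Gen 4 (s3^-1): strand 4 crosses under strand 3. Perm now: [1 2 3 4 5]
Gen 5 (s3^-1): strand 3 crosses under strand 4. Perm now: [1 2 4 3 5]
Gen 6 (s2^-1): strand 2 crosses under strand 4. Perm now: [1 4 2 3 5]
Gen 7 (s1): strand 1 crosses over strand 4. Perm now: [4 1 2 3 5]
Gen 8 (s3^-1): strand 2 crosses under strand 3. Perm now: [4 1 3 2 5]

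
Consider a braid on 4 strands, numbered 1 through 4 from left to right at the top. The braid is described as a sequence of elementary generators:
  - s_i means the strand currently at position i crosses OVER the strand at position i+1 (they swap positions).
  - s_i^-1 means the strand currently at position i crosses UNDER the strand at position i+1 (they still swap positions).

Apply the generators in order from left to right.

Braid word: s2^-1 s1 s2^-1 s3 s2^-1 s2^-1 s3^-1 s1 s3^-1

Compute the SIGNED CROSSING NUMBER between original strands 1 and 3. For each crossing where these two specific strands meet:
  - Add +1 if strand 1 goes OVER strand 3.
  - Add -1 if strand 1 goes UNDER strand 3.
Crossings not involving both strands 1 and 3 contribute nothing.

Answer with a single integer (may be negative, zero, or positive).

Answer: 1

Derivation:
Gen 1: crossing 2x3. Both 1&3? no. Sum: 0
Gen 2: 1 over 3. Both 1&3? yes. Contrib: +1. Sum: 1
Gen 3: crossing 1x2. Both 1&3? no. Sum: 1
Gen 4: crossing 1x4. Both 1&3? no. Sum: 1
Gen 5: crossing 2x4. Both 1&3? no. Sum: 1
Gen 6: crossing 4x2. Both 1&3? no. Sum: 1
Gen 7: crossing 4x1. Both 1&3? no. Sum: 1
Gen 8: crossing 3x2. Both 1&3? no. Sum: 1
Gen 9: crossing 1x4. Both 1&3? no. Sum: 1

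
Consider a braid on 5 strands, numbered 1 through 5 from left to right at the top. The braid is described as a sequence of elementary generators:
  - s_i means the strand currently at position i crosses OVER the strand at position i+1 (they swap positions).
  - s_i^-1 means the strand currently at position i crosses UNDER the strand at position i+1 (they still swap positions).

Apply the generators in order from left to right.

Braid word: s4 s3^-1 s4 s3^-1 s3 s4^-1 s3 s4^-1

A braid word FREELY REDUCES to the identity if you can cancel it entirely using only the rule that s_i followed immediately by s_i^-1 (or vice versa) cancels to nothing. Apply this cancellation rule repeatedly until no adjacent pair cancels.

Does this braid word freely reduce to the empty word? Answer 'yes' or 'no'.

Answer: yes

Derivation:
Gen 1 (s4): push. Stack: [s4]
Gen 2 (s3^-1): push. Stack: [s4 s3^-1]
Gen 3 (s4): push. Stack: [s4 s3^-1 s4]
Gen 4 (s3^-1): push. Stack: [s4 s3^-1 s4 s3^-1]
Gen 5 (s3): cancels prior s3^-1. Stack: [s4 s3^-1 s4]
Gen 6 (s4^-1): cancels prior s4. Stack: [s4 s3^-1]
Gen 7 (s3): cancels prior s3^-1. Stack: [s4]
Gen 8 (s4^-1): cancels prior s4. Stack: []
Reduced word: (empty)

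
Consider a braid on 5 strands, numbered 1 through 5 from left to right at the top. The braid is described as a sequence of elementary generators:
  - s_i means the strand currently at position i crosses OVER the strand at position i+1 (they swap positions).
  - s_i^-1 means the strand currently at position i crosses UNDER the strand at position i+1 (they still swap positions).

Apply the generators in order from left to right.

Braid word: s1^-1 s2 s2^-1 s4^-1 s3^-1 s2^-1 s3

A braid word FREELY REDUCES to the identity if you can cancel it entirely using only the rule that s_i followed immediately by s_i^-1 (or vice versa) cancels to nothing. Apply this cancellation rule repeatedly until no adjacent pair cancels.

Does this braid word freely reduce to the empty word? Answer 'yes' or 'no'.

Gen 1 (s1^-1): push. Stack: [s1^-1]
Gen 2 (s2): push. Stack: [s1^-1 s2]
Gen 3 (s2^-1): cancels prior s2. Stack: [s1^-1]
Gen 4 (s4^-1): push. Stack: [s1^-1 s4^-1]
Gen 5 (s3^-1): push. Stack: [s1^-1 s4^-1 s3^-1]
Gen 6 (s2^-1): push. Stack: [s1^-1 s4^-1 s3^-1 s2^-1]
Gen 7 (s3): push. Stack: [s1^-1 s4^-1 s3^-1 s2^-1 s3]
Reduced word: s1^-1 s4^-1 s3^-1 s2^-1 s3

Answer: no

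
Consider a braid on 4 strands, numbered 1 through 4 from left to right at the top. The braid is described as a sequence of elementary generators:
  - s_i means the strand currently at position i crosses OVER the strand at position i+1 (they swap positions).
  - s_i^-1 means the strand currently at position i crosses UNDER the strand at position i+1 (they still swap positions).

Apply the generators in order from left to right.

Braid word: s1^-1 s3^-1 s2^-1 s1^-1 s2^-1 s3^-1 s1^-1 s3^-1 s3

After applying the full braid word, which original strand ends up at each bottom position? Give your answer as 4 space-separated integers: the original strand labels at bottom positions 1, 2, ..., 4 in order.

Answer: 1 4 3 2

Derivation:
Gen 1 (s1^-1): strand 1 crosses under strand 2. Perm now: [2 1 3 4]
Gen 2 (s3^-1): strand 3 crosses under strand 4. Perm now: [2 1 4 3]
Gen 3 (s2^-1): strand 1 crosses under strand 4. Perm now: [2 4 1 3]
Gen 4 (s1^-1): strand 2 crosses under strand 4. Perm now: [4 2 1 3]
Gen 5 (s2^-1): strand 2 crosses under strand 1. Perm now: [4 1 2 3]
Gen 6 (s3^-1): strand 2 crosses under strand 3. Perm now: [4 1 3 2]
Gen 7 (s1^-1): strand 4 crosses under strand 1. Perm now: [1 4 3 2]
Gen 8 (s3^-1): strand 3 crosses under strand 2. Perm now: [1 4 2 3]
Gen 9 (s3): strand 2 crosses over strand 3. Perm now: [1 4 3 2]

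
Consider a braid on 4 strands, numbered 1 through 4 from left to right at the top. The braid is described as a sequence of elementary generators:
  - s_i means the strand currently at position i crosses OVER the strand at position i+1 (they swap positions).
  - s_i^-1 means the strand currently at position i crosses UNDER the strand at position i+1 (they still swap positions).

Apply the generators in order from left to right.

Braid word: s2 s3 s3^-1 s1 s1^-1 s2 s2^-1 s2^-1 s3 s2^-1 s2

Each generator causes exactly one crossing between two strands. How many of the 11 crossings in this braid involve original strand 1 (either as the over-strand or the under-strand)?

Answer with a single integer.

Gen 1: crossing 2x3. Involves strand 1? no. Count so far: 0
Gen 2: crossing 2x4. Involves strand 1? no. Count so far: 0
Gen 3: crossing 4x2. Involves strand 1? no. Count so far: 0
Gen 4: crossing 1x3. Involves strand 1? yes. Count so far: 1
Gen 5: crossing 3x1. Involves strand 1? yes. Count so far: 2
Gen 6: crossing 3x2. Involves strand 1? no. Count so far: 2
Gen 7: crossing 2x3. Involves strand 1? no. Count so far: 2
Gen 8: crossing 3x2. Involves strand 1? no. Count so far: 2
Gen 9: crossing 3x4. Involves strand 1? no. Count so far: 2
Gen 10: crossing 2x4. Involves strand 1? no. Count so far: 2
Gen 11: crossing 4x2. Involves strand 1? no. Count so far: 2

Answer: 2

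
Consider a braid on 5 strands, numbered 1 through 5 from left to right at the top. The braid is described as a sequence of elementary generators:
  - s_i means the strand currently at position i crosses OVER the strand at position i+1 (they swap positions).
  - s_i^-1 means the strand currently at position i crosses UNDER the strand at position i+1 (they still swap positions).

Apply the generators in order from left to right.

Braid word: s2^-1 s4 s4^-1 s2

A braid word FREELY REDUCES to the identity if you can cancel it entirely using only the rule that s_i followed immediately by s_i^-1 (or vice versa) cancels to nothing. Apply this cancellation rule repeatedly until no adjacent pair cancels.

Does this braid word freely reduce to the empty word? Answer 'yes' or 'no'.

Gen 1 (s2^-1): push. Stack: [s2^-1]
Gen 2 (s4): push. Stack: [s2^-1 s4]
Gen 3 (s4^-1): cancels prior s4. Stack: [s2^-1]
Gen 4 (s2): cancels prior s2^-1. Stack: []
Reduced word: (empty)

Answer: yes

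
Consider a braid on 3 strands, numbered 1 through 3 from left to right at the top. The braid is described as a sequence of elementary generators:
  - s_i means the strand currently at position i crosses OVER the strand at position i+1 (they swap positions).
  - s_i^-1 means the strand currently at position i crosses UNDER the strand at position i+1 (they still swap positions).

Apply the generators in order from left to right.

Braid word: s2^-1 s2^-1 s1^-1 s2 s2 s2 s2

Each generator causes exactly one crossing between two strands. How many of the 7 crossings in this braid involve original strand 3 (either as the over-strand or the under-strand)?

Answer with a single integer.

Gen 1: crossing 2x3. Involves strand 3? yes. Count so far: 1
Gen 2: crossing 3x2. Involves strand 3? yes. Count so far: 2
Gen 3: crossing 1x2. Involves strand 3? no. Count so far: 2
Gen 4: crossing 1x3. Involves strand 3? yes. Count so far: 3
Gen 5: crossing 3x1. Involves strand 3? yes. Count so far: 4
Gen 6: crossing 1x3. Involves strand 3? yes. Count so far: 5
Gen 7: crossing 3x1. Involves strand 3? yes. Count so far: 6

Answer: 6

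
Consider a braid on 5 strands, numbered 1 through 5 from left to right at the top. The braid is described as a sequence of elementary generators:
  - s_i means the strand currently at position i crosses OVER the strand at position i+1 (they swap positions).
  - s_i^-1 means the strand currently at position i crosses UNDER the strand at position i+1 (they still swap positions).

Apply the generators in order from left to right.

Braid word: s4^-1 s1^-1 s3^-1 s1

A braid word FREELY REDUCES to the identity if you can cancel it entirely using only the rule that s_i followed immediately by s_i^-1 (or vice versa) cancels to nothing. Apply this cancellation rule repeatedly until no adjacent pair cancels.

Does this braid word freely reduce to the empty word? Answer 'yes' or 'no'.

Gen 1 (s4^-1): push. Stack: [s4^-1]
Gen 2 (s1^-1): push. Stack: [s4^-1 s1^-1]
Gen 3 (s3^-1): push. Stack: [s4^-1 s1^-1 s3^-1]
Gen 4 (s1): push. Stack: [s4^-1 s1^-1 s3^-1 s1]
Reduced word: s4^-1 s1^-1 s3^-1 s1

Answer: no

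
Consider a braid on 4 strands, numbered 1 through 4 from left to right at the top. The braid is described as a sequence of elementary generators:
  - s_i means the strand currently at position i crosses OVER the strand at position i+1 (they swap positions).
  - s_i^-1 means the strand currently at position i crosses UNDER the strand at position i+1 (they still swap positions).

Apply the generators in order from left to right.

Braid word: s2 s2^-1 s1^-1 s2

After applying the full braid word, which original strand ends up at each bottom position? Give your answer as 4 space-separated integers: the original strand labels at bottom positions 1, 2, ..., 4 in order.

Answer: 2 3 1 4

Derivation:
Gen 1 (s2): strand 2 crosses over strand 3. Perm now: [1 3 2 4]
Gen 2 (s2^-1): strand 3 crosses under strand 2. Perm now: [1 2 3 4]
Gen 3 (s1^-1): strand 1 crosses under strand 2. Perm now: [2 1 3 4]
Gen 4 (s2): strand 1 crosses over strand 3. Perm now: [2 3 1 4]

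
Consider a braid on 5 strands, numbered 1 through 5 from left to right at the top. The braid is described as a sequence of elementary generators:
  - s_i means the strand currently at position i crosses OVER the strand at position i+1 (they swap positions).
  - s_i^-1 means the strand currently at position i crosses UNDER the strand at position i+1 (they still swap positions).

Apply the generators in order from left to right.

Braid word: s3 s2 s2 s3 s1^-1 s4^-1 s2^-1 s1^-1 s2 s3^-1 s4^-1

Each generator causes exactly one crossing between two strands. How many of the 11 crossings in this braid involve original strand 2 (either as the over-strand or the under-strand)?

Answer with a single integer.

Gen 1: crossing 3x4. Involves strand 2? no. Count so far: 0
Gen 2: crossing 2x4. Involves strand 2? yes. Count so far: 1
Gen 3: crossing 4x2. Involves strand 2? yes. Count so far: 2
Gen 4: crossing 4x3. Involves strand 2? no. Count so far: 2
Gen 5: crossing 1x2. Involves strand 2? yes. Count so far: 3
Gen 6: crossing 4x5. Involves strand 2? no. Count so far: 3
Gen 7: crossing 1x3. Involves strand 2? no. Count so far: 3
Gen 8: crossing 2x3. Involves strand 2? yes. Count so far: 4
Gen 9: crossing 2x1. Involves strand 2? yes. Count so far: 5
Gen 10: crossing 2x5. Involves strand 2? yes. Count so far: 6
Gen 11: crossing 2x4. Involves strand 2? yes. Count so far: 7

Answer: 7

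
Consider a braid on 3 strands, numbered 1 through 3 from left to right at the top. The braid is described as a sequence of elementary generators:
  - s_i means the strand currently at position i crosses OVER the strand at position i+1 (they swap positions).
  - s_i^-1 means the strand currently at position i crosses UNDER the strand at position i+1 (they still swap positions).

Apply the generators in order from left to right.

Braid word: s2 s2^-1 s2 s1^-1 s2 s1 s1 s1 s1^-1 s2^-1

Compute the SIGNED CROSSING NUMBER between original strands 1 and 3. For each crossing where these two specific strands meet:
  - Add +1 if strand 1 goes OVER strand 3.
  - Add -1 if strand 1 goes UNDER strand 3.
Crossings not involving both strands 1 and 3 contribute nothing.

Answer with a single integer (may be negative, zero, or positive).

Gen 1: crossing 2x3. Both 1&3? no. Sum: 0
Gen 2: crossing 3x2. Both 1&3? no. Sum: 0
Gen 3: crossing 2x3. Both 1&3? no. Sum: 0
Gen 4: 1 under 3. Both 1&3? yes. Contrib: -1. Sum: -1
Gen 5: crossing 1x2. Both 1&3? no. Sum: -1
Gen 6: crossing 3x2. Both 1&3? no. Sum: -1
Gen 7: crossing 2x3. Both 1&3? no. Sum: -1
Gen 8: crossing 3x2. Both 1&3? no. Sum: -1
Gen 9: crossing 2x3. Both 1&3? no. Sum: -1
Gen 10: crossing 2x1. Both 1&3? no. Sum: -1

Answer: -1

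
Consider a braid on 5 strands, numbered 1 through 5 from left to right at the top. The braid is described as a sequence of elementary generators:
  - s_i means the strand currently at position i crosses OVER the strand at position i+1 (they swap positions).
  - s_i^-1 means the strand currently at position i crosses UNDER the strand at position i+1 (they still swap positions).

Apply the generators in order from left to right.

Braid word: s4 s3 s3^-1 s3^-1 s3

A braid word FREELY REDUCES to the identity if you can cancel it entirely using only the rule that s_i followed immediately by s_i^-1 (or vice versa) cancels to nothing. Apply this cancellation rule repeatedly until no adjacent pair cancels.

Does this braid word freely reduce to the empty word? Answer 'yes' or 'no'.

Answer: no

Derivation:
Gen 1 (s4): push. Stack: [s4]
Gen 2 (s3): push. Stack: [s4 s3]
Gen 3 (s3^-1): cancels prior s3. Stack: [s4]
Gen 4 (s3^-1): push. Stack: [s4 s3^-1]
Gen 5 (s3): cancels prior s3^-1. Stack: [s4]
Reduced word: s4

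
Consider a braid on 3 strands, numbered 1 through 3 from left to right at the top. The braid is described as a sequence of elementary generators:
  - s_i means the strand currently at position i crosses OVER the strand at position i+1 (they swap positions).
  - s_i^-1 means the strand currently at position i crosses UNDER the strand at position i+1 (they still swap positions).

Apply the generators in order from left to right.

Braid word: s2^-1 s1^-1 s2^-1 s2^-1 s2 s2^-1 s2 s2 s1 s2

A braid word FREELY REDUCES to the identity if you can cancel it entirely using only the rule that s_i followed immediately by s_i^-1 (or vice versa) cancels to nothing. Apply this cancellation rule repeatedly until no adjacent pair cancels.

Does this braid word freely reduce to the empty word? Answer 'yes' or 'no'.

Gen 1 (s2^-1): push. Stack: [s2^-1]
Gen 2 (s1^-1): push. Stack: [s2^-1 s1^-1]
Gen 3 (s2^-1): push. Stack: [s2^-1 s1^-1 s2^-1]
Gen 4 (s2^-1): push. Stack: [s2^-1 s1^-1 s2^-1 s2^-1]
Gen 5 (s2): cancels prior s2^-1. Stack: [s2^-1 s1^-1 s2^-1]
Gen 6 (s2^-1): push. Stack: [s2^-1 s1^-1 s2^-1 s2^-1]
Gen 7 (s2): cancels prior s2^-1. Stack: [s2^-1 s1^-1 s2^-1]
Gen 8 (s2): cancels prior s2^-1. Stack: [s2^-1 s1^-1]
Gen 9 (s1): cancels prior s1^-1. Stack: [s2^-1]
Gen 10 (s2): cancels prior s2^-1. Stack: []
Reduced word: (empty)

Answer: yes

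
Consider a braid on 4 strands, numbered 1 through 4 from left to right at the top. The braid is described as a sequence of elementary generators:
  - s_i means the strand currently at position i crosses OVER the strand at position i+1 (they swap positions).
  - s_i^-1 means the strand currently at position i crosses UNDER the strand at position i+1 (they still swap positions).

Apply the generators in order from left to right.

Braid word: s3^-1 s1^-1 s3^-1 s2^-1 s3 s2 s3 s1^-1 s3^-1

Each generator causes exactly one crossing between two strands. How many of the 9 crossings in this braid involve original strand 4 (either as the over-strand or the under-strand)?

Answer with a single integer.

Gen 1: crossing 3x4. Involves strand 4? yes. Count so far: 1
Gen 2: crossing 1x2. Involves strand 4? no. Count so far: 1
Gen 3: crossing 4x3. Involves strand 4? yes. Count so far: 2
Gen 4: crossing 1x3. Involves strand 4? no. Count so far: 2
Gen 5: crossing 1x4. Involves strand 4? yes. Count so far: 3
Gen 6: crossing 3x4. Involves strand 4? yes. Count so far: 4
Gen 7: crossing 3x1. Involves strand 4? no. Count so far: 4
Gen 8: crossing 2x4. Involves strand 4? yes. Count so far: 5
Gen 9: crossing 1x3. Involves strand 4? no. Count so far: 5

Answer: 5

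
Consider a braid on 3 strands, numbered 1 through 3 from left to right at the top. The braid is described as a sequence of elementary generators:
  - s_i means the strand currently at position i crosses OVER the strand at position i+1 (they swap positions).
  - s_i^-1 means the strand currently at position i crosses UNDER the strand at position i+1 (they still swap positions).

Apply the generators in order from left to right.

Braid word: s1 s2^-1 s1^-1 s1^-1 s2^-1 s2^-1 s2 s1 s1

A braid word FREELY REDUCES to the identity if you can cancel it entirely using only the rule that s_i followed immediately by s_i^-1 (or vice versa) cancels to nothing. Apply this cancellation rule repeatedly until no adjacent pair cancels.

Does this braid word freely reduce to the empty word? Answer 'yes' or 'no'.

Answer: no

Derivation:
Gen 1 (s1): push. Stack: [s1]
Gen 2 (s2^-1): push. Stack: [s1 s2^-1]
Gen 3 (s1^-1): push. Stack: [s1 s2^-1 s1^-1]
Gen 4 (s1^-1): push. Stack: [s1 s2^-1 s1^-1 s1^-1]
Gen 5 (s2^-1): push. Stack: [s1 s2^-1 s1^-1 s1^-1 s2^-1]
Gen 6 (s2^-1): push. Stack: [s1 s2^-1 s1^-1 s1^-1 s2^-1 s2^-1]
Gen 7 (s2): cancels prior s2^-1. Stack: [s1 s2^-1 s1^-1 s1^-1 s2^-1]
Gen 8 (s1): push. Stack: [s1 s2^-1 s1^-1 s1^-1 s2^-1 s1]
Gen 9 (s1): push. Stack: [s1 s2^-1 s1^-1 s1^-1 s2^-1 s1 s1]
Reduced word: s1 s2^-1 s1^-1 s1^-1 s2^-1 s1 s1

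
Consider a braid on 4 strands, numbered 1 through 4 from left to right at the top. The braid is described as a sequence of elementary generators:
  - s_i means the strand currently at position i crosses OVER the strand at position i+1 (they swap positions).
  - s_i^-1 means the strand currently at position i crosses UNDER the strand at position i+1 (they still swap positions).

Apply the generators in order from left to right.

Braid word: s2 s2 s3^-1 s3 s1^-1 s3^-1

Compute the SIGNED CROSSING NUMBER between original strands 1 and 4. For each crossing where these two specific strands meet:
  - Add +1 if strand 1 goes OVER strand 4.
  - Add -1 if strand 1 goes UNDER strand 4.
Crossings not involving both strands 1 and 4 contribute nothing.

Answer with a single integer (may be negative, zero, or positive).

Answer: 0

Derivation:
Gen 1: crossing 2x3. Both 1&4? no. Sum: 0
Gen 2: crossing 3x2. Both 1&4? no. Sum: 0
Gen 3: crossing 3x4. Both 1&4? no. Sum: 0
Gen 4: crossing 4x3. Both 1&4? no. Sum: 0
Gen 5: crossing 1x2. Both 1&4? no. Sum: 0
Gen 6: crossing 3x4. Both 1&4? no. Sum: 0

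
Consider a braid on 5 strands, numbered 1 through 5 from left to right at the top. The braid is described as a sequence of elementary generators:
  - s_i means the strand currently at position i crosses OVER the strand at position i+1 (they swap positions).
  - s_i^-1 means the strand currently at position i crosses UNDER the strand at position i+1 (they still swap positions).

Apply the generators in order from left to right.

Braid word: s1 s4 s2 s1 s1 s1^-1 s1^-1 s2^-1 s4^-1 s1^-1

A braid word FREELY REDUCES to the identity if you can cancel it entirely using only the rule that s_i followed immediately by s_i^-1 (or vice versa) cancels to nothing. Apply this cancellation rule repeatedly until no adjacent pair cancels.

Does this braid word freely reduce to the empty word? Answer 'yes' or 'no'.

Answer: yes

Derivation:
Gen 1 (s1): push. Stack: [s1]
Gen 2 (s4): push. Stack: [s1 s4]
Gen 3 (s2): push. Stack: [s1 s4 s2]
Gen 4 (s1): push. Stack: [s1 s4 s2 s1]
Gen 5 (s1): push. Stack: [s1 s4 s2 s1 s1]
Gen 6 (s1^-1): cancels prior s1. Stack: [s1 s4 s2 s1]
Gen 7 (s1^-1): cancels prior s1. Stack: [s1 s4 s2]
Gen 8 (s2^-1): cancels prior s2. Stack: [s1 s4]
Gen 9 (s4^-1): cancels prior s4. Stack: [s1]
Gen 10 (s1^-1): cancels prior s1. Stack: []
Reduced word: (empty)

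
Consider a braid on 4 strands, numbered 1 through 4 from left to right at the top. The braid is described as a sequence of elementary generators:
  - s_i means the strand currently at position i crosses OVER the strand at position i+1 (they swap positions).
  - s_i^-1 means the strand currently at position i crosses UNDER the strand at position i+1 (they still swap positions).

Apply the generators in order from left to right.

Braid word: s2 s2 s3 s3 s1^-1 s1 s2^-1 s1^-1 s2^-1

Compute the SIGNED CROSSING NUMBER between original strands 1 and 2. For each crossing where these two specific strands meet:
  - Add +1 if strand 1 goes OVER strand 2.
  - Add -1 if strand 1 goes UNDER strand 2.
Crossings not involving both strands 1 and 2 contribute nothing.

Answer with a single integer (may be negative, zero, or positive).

Gen 1: crossing 2x3. Both 1&2? no. Sum: 0
Gen 2: crossing 3x2. Both 1&2? no. Sum: 0
Gen 3: crossing 3x4. Both 1&2? no. Sum: 0
Gen 4: crossing 4x3. Both 1&2? no. Sum: 0
Gen 5: 1 under 2. Both 1&2? yes. Contrib: -1. Sum: -1
Gen 6: 2 over 1. Both 1&2? yes. Contrib: -1. Sum: -2
Gen 7: crossing 2x3. Both 1&2? no. Sum: -2
Gen 8: crossing 1x3. Both 1&2? no. Sum: -2
Gen 9: 1 under 2. Both 1&2? yes. Contrib: -1. Sum: -3

Answer: -3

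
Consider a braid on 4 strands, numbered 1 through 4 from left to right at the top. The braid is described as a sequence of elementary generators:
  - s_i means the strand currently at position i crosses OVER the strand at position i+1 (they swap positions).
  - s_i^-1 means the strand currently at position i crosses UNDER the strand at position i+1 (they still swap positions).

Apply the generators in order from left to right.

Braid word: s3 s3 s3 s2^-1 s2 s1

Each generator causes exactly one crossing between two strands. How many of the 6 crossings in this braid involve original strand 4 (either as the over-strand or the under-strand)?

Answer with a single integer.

Gen 1: crossing 3x4. Involves strand 4? yes. Count so far: 1
Gen 2: crossing 4x3. Involves strand 4? yes. Count so far: 2
Gen 3: crossing 3x4. Involves strand 4? yes. Count so far: 3
Gen 4: crossing 2x4. Involves strand 4? yes. Count so far: 4
Gen 5: crossing 4x2. Involves strand 4? yes. Count so far: 5
Gen 6: crossing 1x2. Involves strand 4? no. Count so far: 5

Answer: 5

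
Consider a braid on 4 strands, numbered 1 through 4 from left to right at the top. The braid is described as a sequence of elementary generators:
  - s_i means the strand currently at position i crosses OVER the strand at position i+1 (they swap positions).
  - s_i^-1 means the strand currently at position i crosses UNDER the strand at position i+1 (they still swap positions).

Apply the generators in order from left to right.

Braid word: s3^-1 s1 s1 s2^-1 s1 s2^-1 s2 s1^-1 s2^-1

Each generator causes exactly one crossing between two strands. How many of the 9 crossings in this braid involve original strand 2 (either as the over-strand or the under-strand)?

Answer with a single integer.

Answer: 6

Derivation:
Gen 1: crossing 3x4. Involves strand 2? no. Count so far: 0
Gen 2: crossing 1x2. Involves strand 2? yes. Count so far: 1
Gen 3: crossing 2x1. Involves strand 2? yes. Count so far: 2
Gen 4: crossing 2x4. Involves strand 2? yes. Count so far: 3
Gen 5: crossing 1x4. Involves strand 2? no. Count so far: 3
Gen 6: crossing 1x2. Involves strand 2? yes. Count so far: 4
Gen 7: crossing 2x1. Involves strand 2? yes. Count so far: 5
Gen 8: crossing 4x1. Involves strand 2? no. Count so far: 5
Gen 9: crossing 4x2. Involves strand 2? yes. Count so far: 6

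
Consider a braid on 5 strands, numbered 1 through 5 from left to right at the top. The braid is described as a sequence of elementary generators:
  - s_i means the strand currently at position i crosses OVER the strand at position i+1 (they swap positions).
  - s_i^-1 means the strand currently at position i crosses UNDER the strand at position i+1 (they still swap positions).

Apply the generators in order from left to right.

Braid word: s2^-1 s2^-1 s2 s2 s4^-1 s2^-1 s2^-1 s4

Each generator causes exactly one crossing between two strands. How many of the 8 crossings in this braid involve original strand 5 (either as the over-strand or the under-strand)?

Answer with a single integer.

Answer: 2

Derivation:
Gen 1: crossing 2x3. Involves strand 5? no. Count so far: 0
Gen 2: crossing 3x2. Involves strand 5? no. Count so far: 0
Gen 3: crossing 2x3. Involves strand 5? no. Count so far: 0
Gen 4: crossing 3x2. Involves strand 5? no. Count so far: 0
Gen 5: crossing 4x5. Involves strand 5? yes. Count so far: 1
Gen 6: crossing 2x3. Involves strand 5? no. Count so far: 1
Gen 7: crossing 3x2. Involves strand 5? no. Count so far: 1
Gen 8: crossing 5x4. Involves strand 5? yes. Count so far: 2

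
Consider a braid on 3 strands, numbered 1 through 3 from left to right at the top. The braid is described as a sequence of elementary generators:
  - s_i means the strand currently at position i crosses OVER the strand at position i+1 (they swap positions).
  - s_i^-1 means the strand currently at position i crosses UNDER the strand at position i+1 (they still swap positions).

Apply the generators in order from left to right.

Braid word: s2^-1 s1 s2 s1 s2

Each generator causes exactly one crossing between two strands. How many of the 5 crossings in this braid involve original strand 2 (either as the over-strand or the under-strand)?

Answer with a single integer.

Answer: 3

Derivation:
Gen 1: crossing 2x3. Involves strand 2? yes. Count so far: 1
Gen 2: crossing 1x3. Involves strand 2? no. Count so far: 1
Gen 3: crossing 1x2. Involves strand 2? yes. Count so far: 2
Gen 4: crossing 3x2. Involves strand 2? yes. Count so far: 3
Gen 5: crossing 3x1. Involves strand 2? no. Count so far: 3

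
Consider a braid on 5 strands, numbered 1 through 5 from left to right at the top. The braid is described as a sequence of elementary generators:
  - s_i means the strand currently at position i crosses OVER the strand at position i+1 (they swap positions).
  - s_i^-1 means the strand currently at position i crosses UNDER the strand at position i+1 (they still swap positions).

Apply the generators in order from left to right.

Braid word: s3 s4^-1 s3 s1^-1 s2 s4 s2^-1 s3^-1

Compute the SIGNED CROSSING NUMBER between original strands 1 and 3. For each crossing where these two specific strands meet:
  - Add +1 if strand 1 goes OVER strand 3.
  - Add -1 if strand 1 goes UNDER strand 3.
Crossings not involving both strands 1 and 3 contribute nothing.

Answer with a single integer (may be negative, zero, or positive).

Gen 1: crossing 3x4. Both 1&3? no. Sum: 0
Gen 2: crossing 3x5. Both 1&3? no. Sum: 0
Gen 3: crossing 4x5. Both 1&3? no. Sum: 0
Gen 4: crossing 1x2. Both 1&3? no. Sum: 0
Gen 5: crossing 1x5. Both 1&3? no. Sum: 0
Gen 6: crossing 4x3. Both 1&3? no. Sum: 0
Gen 7: crossing 5x1. Both 1&3? no. Sum: 0
Gen 8: crossing 5x3. Both 1&3? no. Sum: 0

Answer: 0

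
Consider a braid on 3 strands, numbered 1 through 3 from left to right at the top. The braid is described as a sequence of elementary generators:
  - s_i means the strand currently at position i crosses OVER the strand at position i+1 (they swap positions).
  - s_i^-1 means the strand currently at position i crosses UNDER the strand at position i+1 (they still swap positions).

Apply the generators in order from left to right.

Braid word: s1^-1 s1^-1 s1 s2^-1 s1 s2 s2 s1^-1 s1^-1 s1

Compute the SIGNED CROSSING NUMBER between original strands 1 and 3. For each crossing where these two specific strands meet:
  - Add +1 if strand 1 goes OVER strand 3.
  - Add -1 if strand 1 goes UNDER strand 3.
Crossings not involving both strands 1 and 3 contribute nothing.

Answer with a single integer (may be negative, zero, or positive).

Answer: -1

Derivation:
Gen 1: crossing 1x2. Both 1&3? no. Sum: 0
Gen 2: crossing 2x1. Both 1&3? no. Sum: 0
Gen 3: crossing 1x2. Both 1&3? no. Sum: 0
Gen 4: 1 under 3. Both 1&3? yes. Contrib: -1. Sum: -1
Gen 5: crossing 2x3. Both 1&3? no. Sum: -1
Gen 6: crossing 2x1. Both 1&3? no. Sum: -1
Gen 7: crossing 1x2. Both 1&3? no. Sum: -1
Gen 8: crossing 3x2. Both 1&3? no. Sum: -1
Gen 9: crossing 2x3. Both 1&3? no. Sum: -1
Gen 10: crossing 3x2. Both 1&3? no. Sum: -1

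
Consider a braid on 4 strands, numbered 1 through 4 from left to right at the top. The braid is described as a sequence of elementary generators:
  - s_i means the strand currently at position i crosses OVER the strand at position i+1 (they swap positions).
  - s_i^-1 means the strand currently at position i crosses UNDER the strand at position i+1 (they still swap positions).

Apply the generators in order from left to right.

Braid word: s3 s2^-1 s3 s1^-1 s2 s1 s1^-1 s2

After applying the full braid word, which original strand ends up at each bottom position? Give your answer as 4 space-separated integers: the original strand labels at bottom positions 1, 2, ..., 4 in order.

Answer: 4 1 3 2

Derivation:
Gen 1 (s3): strand 3 crosses over strand 4. Perm now: [1 2 4 3]
Gen 2 (s2^-1): strand 2 crosses under strand 4. Perm now: [1 4 2 3]
Gen 3 (s3): strand 2 crosses over strand 3. Perm now: [1 4 3 2]
Gen 4 (s1^-1): strand 1 crosses under strand 4. Perm now: [4 1 3 2]
Gen 5 (s2): strand 1 crosses over strand 3. Perm now: [4 3 1 2]
Gen 6 (s1): strand 4 crosses over strand 3. Perm now: [3 4 1 2]
Gen 7 (s1^-1): strand 3 crosses under strand 4. Perm now: [4 3 1 2]
Gen 8 (s2): strand 3 crosses over strand 1. Perm now: [4 1 3 2]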